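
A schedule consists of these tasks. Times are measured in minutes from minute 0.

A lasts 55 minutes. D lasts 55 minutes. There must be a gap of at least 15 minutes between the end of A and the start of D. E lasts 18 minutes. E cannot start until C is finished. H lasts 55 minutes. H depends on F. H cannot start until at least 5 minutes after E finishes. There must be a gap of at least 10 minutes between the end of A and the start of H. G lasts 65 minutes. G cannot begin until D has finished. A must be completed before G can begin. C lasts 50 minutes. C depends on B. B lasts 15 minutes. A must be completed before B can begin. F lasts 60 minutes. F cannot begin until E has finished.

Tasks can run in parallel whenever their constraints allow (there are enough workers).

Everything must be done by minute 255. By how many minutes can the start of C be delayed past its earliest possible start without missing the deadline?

2

Nothing blocks A, so it runs from minute 0 to minute 55.
After A (finishes minute 55), B can start at minute 55 and finishes at minute 70.
C waits on B (finishes minute 70), so it starts at minute 70 and finishes at 70 + 50 = minute 120.

Working backward from the deadline:
H has no dependents, so it just needs to finish by minute 255. Starting by 255 − 55 = minute 200 achieves that.
F must finish before H (must start by minute 200). With a 60-minute duration, F must start by 200 − 60 = minute 140.
E feeds F (must start by minute 140); H (must start by minute 200, minus 5-minute gap → minute 195). Taking the minimum, E must finish by minute 140 and start by 140 − 18 = minute 122.
C has to be done before E (must start by minute 122). That means finishing by minute 122, i.e. starting by 122 − 50 = minute 72.
So C can start as early as minute 70 and as late as minute 72, giving 72 − 70 = 2 minutes of slack.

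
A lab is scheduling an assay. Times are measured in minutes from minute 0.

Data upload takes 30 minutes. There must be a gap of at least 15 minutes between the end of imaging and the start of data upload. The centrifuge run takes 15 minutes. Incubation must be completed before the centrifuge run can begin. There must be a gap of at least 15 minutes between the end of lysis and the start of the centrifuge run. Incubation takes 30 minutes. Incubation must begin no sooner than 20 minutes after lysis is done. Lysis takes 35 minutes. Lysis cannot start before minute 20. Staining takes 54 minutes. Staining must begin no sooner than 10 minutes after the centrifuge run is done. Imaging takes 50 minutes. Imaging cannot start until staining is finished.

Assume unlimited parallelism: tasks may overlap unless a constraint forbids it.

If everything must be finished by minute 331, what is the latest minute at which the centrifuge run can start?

157

Nothing follows data upload; the deadline of minute 331 is its only limit. It must start by 331 − 30 = minute 301.
Imaging has to be done before data upload (must start by minute 301, minus 15-minute gap → minute 286). That means finishing by minute 286, i.e. starting by 286 − 50 = minute 236.
Staining must finish before imaging (must start by minute 236). With a 54-minute duration, staining must start by 236 − 54 = minute 182.
The centrifuge run has to be done before staining (must start by minute 182, minus 10-minute gap → minute 172). That means finishing by minute 172, i.e. starting by 172 − 15 = minute 157.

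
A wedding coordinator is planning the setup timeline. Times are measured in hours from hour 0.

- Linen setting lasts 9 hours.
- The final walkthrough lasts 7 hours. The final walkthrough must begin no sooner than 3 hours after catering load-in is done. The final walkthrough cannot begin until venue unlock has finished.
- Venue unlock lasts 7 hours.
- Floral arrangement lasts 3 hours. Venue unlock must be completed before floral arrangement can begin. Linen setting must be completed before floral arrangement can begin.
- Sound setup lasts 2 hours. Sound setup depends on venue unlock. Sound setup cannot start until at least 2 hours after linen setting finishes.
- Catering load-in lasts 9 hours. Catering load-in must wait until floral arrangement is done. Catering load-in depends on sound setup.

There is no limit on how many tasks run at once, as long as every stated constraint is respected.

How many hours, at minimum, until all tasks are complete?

Nothing blocks linen setting, so it runs from hour 0 to hour 9.
Venue unlock has no prerequisites, so it starts at hour 0 and finishes at hour 7.
Sound setup has to wait for venue unlock (finishes hour 7); linen setting (finishes hour 9, plus 2-hour gap → hour 11). The latest of these is hour 11, so sound setup runs hour 11 to 11 + 2 = hour 13.
Floral arrangement needs all of venue unlock (finishes hour 7); linen setting (finishes hour 9). That puts its earliest start at hour 9; it finishes at 9 + 3 = hour 12.
Catering load-in has to wait for floral arrangement (finishes hour 12); sound setup (finishes hour 13). The latest of these is hour 13, so catering load-in runs hour 13 to 13 + 9 = hour 22.
The final walkthrough has to wait for catering load-in (finishes hour 22, plus 3-hour gap → hour 25); venue unlock (finishes hour 7). The latest of these is hour 25, so the final walkthrough runs hour 25 to 25 + 7 = hour 32.
All tasks are finished once the last one completes. Finish times: Venue unlock at 7, Linen setting at 9, Floral arrangement at 12, Sound setup at 13, Catering load-in at 22, The final walkthrough at 32. The latest is hour 32.

32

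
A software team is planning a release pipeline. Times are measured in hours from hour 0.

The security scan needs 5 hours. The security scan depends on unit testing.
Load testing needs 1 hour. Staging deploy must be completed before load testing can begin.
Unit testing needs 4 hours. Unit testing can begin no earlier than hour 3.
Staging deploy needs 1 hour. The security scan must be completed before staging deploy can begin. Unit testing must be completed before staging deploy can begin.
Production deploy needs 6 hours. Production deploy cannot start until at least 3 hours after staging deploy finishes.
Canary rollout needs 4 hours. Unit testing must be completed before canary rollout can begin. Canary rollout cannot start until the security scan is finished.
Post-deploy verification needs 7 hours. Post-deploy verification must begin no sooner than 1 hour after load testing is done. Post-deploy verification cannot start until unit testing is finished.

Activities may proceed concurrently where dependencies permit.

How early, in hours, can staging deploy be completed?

After its own release at hour 3, unit testing can start at hour 3 and finishes at hour 7.
The security scan waits on unit testing (finishes hour 7), so it starts at hour 7 and finishes at 7 + 5 = hour 12.
Staging deploy needs all of the security scan (finishes hour 12); unit testing (finishes hour 7). That puts its earliest start at hour 12; it finishes at 12 + 1 = hour 13.

13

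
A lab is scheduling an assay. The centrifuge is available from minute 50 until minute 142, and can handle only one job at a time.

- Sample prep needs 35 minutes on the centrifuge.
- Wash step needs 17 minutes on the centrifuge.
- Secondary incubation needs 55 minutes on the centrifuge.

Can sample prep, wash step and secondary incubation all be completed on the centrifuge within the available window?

No

The centrifuge window is 142 − 50 = 92 minutes.
Running back to back, the jobs need 35 + 17 + 55 = 107 minutes on the centrifuge.
Since 107 > 92, they cannot all fit.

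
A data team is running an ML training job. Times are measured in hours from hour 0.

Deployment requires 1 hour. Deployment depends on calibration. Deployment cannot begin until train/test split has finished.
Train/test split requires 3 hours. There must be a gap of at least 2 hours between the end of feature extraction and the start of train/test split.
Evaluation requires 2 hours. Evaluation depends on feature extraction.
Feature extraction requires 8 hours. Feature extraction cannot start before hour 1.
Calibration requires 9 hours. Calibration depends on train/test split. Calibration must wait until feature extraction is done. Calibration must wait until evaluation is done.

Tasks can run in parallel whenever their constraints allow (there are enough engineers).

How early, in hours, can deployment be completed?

24

Feature extraction waits on its own release at hour 1, so it starts at hour 1 and finishes at 1 + 8 = hour 9.
After feature extraction (finishes hour 9), evaluation can start at hour 9 and finishes at hour 11.
Train/test split cannot begin until feature extraction (finishes hour 9, plus 2-hour gap → hour 11). It runs from hour 11 to 11 + 3 = hour 14.
For calibration: train/test split (finishes hour 14); feature extraction (finishes hour 9); evaluation (finishes hour 11). Taking the maximum gives a start of hour 14, and it finishes at 14 + 9 = hour 23.
Deployment cannot start until calibration (finishes hour 23); train/test split (finishes hour 14). The controlling bound is hour 23, so deployment finishes at 23 + 1 = hour 24.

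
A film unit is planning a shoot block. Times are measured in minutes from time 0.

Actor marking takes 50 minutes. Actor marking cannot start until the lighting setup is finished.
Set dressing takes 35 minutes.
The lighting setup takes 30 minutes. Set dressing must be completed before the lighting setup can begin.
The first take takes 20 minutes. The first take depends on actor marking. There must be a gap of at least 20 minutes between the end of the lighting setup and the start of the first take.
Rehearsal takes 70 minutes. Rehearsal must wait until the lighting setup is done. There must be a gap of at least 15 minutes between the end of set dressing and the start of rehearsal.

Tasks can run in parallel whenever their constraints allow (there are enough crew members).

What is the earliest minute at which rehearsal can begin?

65

Set dressing has no prerequisites, so it starts at minute 0 and finishes at minute 35.
After set dressing (finishes minute 35), the lighting setup can start at minute 35 and finishes at minute 65.
Rehearsal waits on the lighting setup (finishes minute 65); set dressing (finishes minute 35, plus 15-minute gap → minute 50). The latest of these is minute 65, which is the earliest rehearsal can start.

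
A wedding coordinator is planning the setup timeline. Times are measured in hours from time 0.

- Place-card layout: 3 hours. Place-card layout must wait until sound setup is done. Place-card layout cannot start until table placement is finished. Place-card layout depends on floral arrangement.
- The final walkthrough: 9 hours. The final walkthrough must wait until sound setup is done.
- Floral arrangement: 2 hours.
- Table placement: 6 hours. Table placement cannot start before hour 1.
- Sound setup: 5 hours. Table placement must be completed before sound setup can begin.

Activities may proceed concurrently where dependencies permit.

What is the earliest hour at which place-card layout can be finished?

Floral arrangement has no prerequisites, so it starts at hour 0 and finishes at hour 2.
Table placement waits on its own release at hour 1, so it starts at hour 1 and finishes at 1 + 6 = hour 7.
After table placement (finishes hour 7), sound setup can start at hour 7 and finishes at hour 12.
Place-card layout cannot start until sound setup (finishes hour 12); table placement (finishes hour 7); floral arrangement (finishes hour 2). The controlling bound is hour 12, so place-card layout finishes at 12 + 3 = hour 15.

15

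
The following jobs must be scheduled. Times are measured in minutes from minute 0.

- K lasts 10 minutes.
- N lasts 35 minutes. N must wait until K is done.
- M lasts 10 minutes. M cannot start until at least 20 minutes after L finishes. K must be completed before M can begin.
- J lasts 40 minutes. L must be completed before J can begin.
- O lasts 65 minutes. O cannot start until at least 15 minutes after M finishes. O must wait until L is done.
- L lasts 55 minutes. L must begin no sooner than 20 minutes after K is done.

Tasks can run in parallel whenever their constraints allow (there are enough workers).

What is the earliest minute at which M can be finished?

115

K can start immediately at minute 0; it finishes at minute 10.
L waits on K (finishes minute 10, plus 20-minute gap → minute 30), so it starts at minute 30 and finishes at 30 + 55 = minute 85.
M has to wait for L (finishes minute 85, plus 20-minute gap → minute 105); K (finishes minute 10). The latest of these is minute 105, so M runs minute 105 to 105 + 10 = minute 115.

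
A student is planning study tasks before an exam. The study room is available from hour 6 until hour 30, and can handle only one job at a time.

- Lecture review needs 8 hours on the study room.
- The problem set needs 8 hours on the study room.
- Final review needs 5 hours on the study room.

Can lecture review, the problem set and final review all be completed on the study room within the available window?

The study room window is 30 − 6 = 24 hours.
Running back to back, the jobs need 8 + 8 + 5 = 21 hours on the study room.
Since 21 ≤ 24, they fit within the window.

Yes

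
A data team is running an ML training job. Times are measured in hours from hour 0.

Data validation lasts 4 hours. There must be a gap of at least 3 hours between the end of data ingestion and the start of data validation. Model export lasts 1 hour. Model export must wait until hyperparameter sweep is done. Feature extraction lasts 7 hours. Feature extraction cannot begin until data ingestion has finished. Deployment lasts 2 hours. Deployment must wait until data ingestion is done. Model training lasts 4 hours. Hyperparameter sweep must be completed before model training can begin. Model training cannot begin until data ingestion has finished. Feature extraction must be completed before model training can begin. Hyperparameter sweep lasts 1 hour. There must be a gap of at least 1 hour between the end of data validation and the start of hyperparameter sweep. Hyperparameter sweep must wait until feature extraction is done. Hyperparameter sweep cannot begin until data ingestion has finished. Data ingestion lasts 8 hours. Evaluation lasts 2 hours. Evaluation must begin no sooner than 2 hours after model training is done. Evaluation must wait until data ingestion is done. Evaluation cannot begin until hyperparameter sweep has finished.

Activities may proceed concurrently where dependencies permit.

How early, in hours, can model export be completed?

Data ingestion can start immediately at hour 0; it finishes at hour 8.
Feature extraction waits on data ingestion (finishes hour 8), so it starts at hour 8 and finishes at 8 + 7 = hour 15.
After data ingestion (finishes hour 8, plus 3-hour gap → hour 11), data validation can start at hour 11 and finishes at hour 15.
Hyperparameter sweep has to wait for data validation (finishes hour 15, plus 1-hour gap → hour 16); feature extraction (finishes hour 15); data ingestion (finishes hour 8). The latest of these is hour 16, so hyperparameter sweep runs hour 16 to 16 + 1 = hour 17.
Model export waits on hyperparameter sweep (finishes hour 17), so it starts at hour 17 and finishes at 17 + 1 = hour 18.

18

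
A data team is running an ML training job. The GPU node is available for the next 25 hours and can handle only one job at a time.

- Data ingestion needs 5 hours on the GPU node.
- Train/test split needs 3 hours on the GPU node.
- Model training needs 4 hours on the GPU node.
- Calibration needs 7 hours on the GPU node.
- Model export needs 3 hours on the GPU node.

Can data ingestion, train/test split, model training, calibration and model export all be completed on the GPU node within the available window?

Yes

Running back to back, the jobs need 5 + 3 + 4 + 7 + 3 = 22 hours on the GPU node.
Since 22 ≤ 25, they fit within the window.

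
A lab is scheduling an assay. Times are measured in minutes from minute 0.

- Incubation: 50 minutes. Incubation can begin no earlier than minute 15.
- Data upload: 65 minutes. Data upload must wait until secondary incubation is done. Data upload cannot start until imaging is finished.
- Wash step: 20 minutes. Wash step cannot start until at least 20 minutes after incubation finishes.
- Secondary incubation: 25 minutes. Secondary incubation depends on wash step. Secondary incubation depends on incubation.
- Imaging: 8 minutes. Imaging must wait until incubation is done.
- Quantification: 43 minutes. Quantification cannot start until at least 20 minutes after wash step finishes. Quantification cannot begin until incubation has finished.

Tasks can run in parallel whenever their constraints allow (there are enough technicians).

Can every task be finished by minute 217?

Incubation waits on its own release at minute 15, so it starts at minute 15 and finishes at 15 + 50 = minute 65.
After incubation (finishes minute 65), imaging can start at minute 65 and finishes at minute 73.
After incubation (finishes minute 65, plus 20-minute gap → minute 85), wash step can start at minute 85 and finishes at minute 105.
Quantification needs all of wash step (finishes minute 105, plus 20-minute gap → minute 125); incubation (finishes minute 65). That puts its earliest start at minute 125; it finishes at 125 + 43 = minute 168.
Secondary incubation needs all of wash step (finishes minute 105); incubation (finishes minute 65). That puts its earliest start at minute 105; it finishes at 105 + 25 = minute 130.
Data upload has to wait for secondary incubation (finishes minute 130); imaging (finishes minute 73). The latest of these is minute 130, so data upload runs minute 130 to 130 + 65 = minute 195.
Every task is finished by minute 195, which is no later than the deadline of 217, so the schedule is feasible.

Yes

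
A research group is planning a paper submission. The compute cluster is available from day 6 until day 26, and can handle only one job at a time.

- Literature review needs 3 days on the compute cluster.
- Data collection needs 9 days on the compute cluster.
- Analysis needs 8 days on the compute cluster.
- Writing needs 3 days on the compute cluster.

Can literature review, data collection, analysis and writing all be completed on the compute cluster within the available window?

No

The compute cluster window is 26 − 6 = 20 days.
Running back to back, the jobs need 3 + 9 + 8 + 3 = 23 days on the compute cluster.
Since 23 > 20, they cannot all fit.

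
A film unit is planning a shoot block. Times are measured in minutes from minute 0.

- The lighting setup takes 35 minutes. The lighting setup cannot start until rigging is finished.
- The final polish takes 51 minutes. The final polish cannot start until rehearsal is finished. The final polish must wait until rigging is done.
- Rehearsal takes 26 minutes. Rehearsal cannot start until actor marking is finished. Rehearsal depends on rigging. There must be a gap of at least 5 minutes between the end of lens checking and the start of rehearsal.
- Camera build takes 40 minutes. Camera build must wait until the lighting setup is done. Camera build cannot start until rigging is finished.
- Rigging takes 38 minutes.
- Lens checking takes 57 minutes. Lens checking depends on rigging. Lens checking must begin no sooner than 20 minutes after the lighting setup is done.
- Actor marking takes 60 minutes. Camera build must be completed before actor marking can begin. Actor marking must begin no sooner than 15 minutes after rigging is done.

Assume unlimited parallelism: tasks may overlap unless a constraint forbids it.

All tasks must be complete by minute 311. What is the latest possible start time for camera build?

Nothing follows the final polish; the deadline of minute 311 is its only limit. It must start by 311 − 51 = minute 260.
Rehearsal feeds into the final polish (must start by minute 260); so rehearsal must finish by minute 260 and therefore start by minute 234.
Actor marking has to be done before rehearsal (must start by minute 234). That means finishing by minute 234, i.e. starting by 234 − 60 = minute 174.
Camera build has to be done before actor marking (must start by minute 174). That means finishing by minute 174, i.e. starting by 174 − 40 = minute 134.

134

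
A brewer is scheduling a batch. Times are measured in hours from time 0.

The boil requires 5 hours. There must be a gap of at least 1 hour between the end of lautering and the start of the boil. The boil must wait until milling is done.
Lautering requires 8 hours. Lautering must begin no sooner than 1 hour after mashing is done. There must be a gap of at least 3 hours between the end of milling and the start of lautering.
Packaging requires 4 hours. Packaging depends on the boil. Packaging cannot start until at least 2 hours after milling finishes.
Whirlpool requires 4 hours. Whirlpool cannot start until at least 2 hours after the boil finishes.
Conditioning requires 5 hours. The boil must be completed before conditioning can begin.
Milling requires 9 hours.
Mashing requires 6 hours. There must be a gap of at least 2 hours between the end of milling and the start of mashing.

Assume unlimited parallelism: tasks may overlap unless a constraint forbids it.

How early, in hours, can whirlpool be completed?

38

Nothing blocks milling, so it runs from hour 0 to hour 9.
Mashing cannot begin until milling (finishes hour 9, plus 2-hour gap → hour 11). It runs from hour 11 to 11 + 6 = hour 17.
Lautering needs all of mashing (finishes hour 17, plus 1-hour gap → hour 18); milling (finishes hour 9, plus 3-hour gap → hour 12). That puts its earliest start at hour 18; it finishes at 18 + 8 = hour 26.
The boil has to wait for lautering (finishes hour 26, plus 1-hour gap → hour 27); milling (finishes hour 9). The latest of these is hour 27, so the boil runs hour 27 to 27 + 5 = hour 32.
Whirlpool waits on the boil (finishes hour 32, plus 2-hour gap → hour 34), so it starts at hour 34 and finishes at 34 + 4 = hour 38.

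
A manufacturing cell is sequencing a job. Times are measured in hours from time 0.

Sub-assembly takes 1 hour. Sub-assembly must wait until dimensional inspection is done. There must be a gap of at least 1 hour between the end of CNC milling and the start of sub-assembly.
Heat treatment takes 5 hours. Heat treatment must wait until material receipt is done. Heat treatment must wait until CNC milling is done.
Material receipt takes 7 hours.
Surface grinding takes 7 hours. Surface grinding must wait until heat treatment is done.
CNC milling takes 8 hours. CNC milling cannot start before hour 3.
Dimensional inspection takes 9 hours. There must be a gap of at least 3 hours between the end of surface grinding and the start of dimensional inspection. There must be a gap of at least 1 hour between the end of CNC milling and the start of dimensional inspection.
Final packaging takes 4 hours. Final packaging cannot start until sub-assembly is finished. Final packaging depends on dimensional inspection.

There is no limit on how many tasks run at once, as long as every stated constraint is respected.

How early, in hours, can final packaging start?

CNC milling waits on its own release at hour 3, so it starts at hour 3 and finishes at 3 + 8 = hour 11.
Nothing blocks material receipt, so it runs from hour 0 to hour 7.
Heat treatment has to wait for material receipt (finishes hour 7); CNC milling (finishes hour 11). The latest of these is hour 11, so heat treatment runs hour 11 to 11 + 5 = hour 16.
Surface grinding cannot begin until heat treatment (finishes hour 16). It runs from hour 16 to 16 + 7 = hour 23.
Dimensional inspection has to wait for surface grinding (finishes hour 23, plus 3-hour gap → hour 26); CNC milling (finishes hour 11, plus 1-hour gap → hour 12). The latest of these is hour 26, so dimensional inspection runs hour 26 to 26 + 9 = hour 35.
Sub-assembly cannot start until dimensional inspection (finishes hour 35); CNC milling (finishes hour 11, plus 1-hour gap → hour 12). The controlling bound is hour 35, so sub-assembly finishes at 35 + 1 = hour 36.
Final packaging waits on sub-assembly (finishes hour 36); dimensional inspection (finishes hour 35). The latest of these is hour 36, which is the earliest final packaging can start.

36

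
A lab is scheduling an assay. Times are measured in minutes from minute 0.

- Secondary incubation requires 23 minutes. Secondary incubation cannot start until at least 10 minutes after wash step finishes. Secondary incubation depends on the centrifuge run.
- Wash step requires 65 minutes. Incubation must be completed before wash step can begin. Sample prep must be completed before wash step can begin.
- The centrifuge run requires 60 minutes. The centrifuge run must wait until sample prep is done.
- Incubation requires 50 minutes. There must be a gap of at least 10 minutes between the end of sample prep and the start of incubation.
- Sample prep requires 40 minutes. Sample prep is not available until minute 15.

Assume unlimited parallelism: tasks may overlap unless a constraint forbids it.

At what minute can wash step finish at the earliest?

180

Sample prep cannot begin until its own release at minute 15. It runs from minute 15 to 15 + 40 = minute 55.
Incubation waits on sample prep (finishes minute 55, plus 10-minute gap → minute 65), so it starts at minute 65 and finishes at 65 + 50 = minute 115.
For wash step: incubation (finishes minute 115); sample prep (finishes minute 55). Taking the maximum gives a start of minute 115, and it finishes at 115 + 65 = minute 180.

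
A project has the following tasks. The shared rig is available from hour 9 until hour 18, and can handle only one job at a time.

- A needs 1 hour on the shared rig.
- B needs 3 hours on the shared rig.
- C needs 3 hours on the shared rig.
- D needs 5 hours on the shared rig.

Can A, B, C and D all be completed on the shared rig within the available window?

The shared rig window is 18 − 9 = 9 hours.
Running back to back, the jobs need 1 + 3 + 3 + 5 = 12 hours on the shared rig.
Since 12 > 9, they cannot all fit.

No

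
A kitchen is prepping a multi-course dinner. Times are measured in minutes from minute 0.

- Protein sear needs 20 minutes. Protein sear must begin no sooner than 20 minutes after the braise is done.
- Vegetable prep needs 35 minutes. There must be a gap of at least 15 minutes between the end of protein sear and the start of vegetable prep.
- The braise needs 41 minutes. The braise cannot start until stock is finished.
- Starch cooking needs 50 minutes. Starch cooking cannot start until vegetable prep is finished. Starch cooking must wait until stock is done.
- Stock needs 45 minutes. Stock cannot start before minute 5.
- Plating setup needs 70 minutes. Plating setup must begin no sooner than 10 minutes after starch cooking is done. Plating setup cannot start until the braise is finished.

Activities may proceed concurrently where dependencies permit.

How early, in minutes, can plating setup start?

Stock cannot begin until its own release at minute 5. It runs from minute 5 to 5 + 45 = minute 50.
The braise waits on stock (finishes minute 50), so it starts at minute 50 and finishes at 50 + 41 = minute 91.
After the braise (finishes minute 91, plus 20-minute gap → minute 111), protein sear can start at minute 111 and finishes at minute 131.
Vegetable prep waits on protein sear (finishes minute 131, plus 15-minute gap → minute 146), so it starts at minute 146 and finishes at 146 + 35 = minute 181.
Starch cooking has to wait for vegetable prep (finishes minute 181); stock (finishes minute 50). The latest of these is minute 181, so starch cooking runs minute 181 to 181 + 50 = minute 231.
Plating setup waits on starch cooking (finishes minute 231, plus 10-minute gap → minute 241); the braise (finishes minute 91). The latest of these is minute 241, which is the earliest plating setup can start.

241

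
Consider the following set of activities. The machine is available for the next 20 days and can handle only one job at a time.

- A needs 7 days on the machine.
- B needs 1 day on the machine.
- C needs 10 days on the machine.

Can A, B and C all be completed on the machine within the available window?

Running back to back, the jobs need 7 + 1 + 10 = 18 days on the machine.
Since 18 ≤ 20, they fit within the window.

Yes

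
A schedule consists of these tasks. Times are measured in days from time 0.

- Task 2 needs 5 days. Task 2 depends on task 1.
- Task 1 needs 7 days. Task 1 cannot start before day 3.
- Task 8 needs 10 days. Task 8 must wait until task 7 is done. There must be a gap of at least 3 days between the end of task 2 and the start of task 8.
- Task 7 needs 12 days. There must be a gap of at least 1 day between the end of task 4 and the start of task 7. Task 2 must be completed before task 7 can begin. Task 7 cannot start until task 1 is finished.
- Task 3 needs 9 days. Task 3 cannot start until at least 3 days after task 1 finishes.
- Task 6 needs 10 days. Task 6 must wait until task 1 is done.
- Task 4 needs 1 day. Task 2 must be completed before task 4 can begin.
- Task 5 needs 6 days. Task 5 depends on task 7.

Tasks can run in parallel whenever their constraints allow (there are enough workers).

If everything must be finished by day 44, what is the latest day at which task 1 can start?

Nothing follows task 5; the deadline of day 44 is its only limit. It must start by 44 − 6 = day 38.
Task 8 must finish by day 44; it takes 10 days, so it must start by 44 − 10 = day 34.
For task 7: task 5 (must start by day 38); task 8 (must start by day 34). The most restrictive is day 34; with a 12-day duration, task 7 must start by day 22.
Task 4 must finish before task 7 (must start by day 22, minus 1-day gap → day 21). With a 1-day duration, task 4 must start by 21 − 1 = day 20.
Task 2 has several dependents: task 4 (must start by day 20); task 7 (must start by day 22); task 8 (must start by day 34, minus 3-day gap → day 31). The earliest of those limits is day 20, so task 2 must start by 20 − 5 = day 15.
Task 3 has no dependents, so it just needs to finish by day 44. Starting by 44 − 9 = day 35 achieves that.
Nothing follows task 6; the deadline of day 44 is its only limit. It must start by 44 − 10 = day 34.
Task 1 feeds task 2 (must start by day 15); task 3 (must start by day 35, minus 3-day gap → day 32); task 6 (must start by day 34); task 7 (must start by day 22). Taking the minimum, task 1 must finish by day 15 and start by 15 − 7 = day 8.

8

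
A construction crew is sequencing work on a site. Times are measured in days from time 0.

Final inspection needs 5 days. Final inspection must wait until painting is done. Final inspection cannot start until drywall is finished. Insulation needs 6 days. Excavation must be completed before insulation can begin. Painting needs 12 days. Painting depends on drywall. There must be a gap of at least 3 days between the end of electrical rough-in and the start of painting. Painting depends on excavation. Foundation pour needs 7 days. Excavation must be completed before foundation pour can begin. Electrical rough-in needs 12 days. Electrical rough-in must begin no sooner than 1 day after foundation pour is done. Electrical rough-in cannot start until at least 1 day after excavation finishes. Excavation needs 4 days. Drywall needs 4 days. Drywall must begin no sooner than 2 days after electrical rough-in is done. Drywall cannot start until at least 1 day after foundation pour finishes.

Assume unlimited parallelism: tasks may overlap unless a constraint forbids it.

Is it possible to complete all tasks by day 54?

Yes

Nothing blocks excavation, so it runs from day 0 to day 4.
Insulation waits on excavation (finishes day 4), so it starts at day 4 and finishes at 4 + 6 = day 10.
Foundation pour waits on excavation (finishes day 4), so it starts at day 4 and finishes at 4 + 7 = day 11.
Electrical rough-in has to wait for foundation pour (finishes day 11, plus 1-day gap → day 12); excavation (finishes day 4, plus 1-day gap → day 5). The latest of these is day 12, so electrical rough-in runs day 12 to 12 + 12 = day 24.
Drywall has to wait for electrical rough-in (finishes day 24, plus 2-day gap → day 26); foundation pour (finishes day 11, plus 1-day gap → day 12). The latest of these is day 26, so drywall runs day 26 to 26 + 4 = day 30.
Painting has to wait for drywall (finishes day 30); electrical rough-in (finishes day 24, plus 3-day gap → day 27); excavation (finishes day 4). The latest of these is day 30, so painting runs day 30 to 30 + 12 = day 42.
Final inspection has to wait for painting (finishes day 42); drywall (finishes day 30). The latest of these is day 42, so final inspection runs day 42 to 42 + 5 = day 47.
Every task is finished by day 47, which is no later than the deadline of 54, so the schedule is feasible.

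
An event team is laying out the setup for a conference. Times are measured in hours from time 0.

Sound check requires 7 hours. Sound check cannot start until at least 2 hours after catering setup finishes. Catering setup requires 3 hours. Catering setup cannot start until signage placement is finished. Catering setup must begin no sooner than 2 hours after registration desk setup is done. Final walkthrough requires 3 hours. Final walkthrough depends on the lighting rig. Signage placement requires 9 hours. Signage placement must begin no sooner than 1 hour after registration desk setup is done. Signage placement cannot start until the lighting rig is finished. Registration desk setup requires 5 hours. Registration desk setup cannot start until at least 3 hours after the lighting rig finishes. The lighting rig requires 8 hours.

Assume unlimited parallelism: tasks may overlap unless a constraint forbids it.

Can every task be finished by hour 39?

Yes

Nothing blocks the lighting rig, so it runs from hour 0 to hour 8.
Final walkthrough cannot begin until the lighting rig (finishes hour 8). It runs from hour 8 to 8 + 3 = hour 11.
Registration desk setup cannot begin until the lighting rig (finishes hour 8, plus 3-hour gap → hour 11). It runs from hour 11 to 11 + 5 = hour 16.
For signage placement: registration desk setup (finishes hour 16, plus 1-hour gap → hour 17); the lighting rig (finishes hour 8). Taking the maximum gives a start of hour 17, and it finishes at 17 + 9 = hour 26.
Catering setup cannot start until signage placement (finishes hour 26); registration desk setup (finishes hour 16, plus 2-hour gap → hour 18). The controlling bound is hour 26, so catering setup finishes at 26 + 3 = hour 29.
After catering setup (finishes hour 29, plus 2-hour gap → hour 31), sound check can start at hour 31 and finishes at hour 38.
Every task is finished by hour 38, which is no later than the deadline of 39, so the schedule is feasible.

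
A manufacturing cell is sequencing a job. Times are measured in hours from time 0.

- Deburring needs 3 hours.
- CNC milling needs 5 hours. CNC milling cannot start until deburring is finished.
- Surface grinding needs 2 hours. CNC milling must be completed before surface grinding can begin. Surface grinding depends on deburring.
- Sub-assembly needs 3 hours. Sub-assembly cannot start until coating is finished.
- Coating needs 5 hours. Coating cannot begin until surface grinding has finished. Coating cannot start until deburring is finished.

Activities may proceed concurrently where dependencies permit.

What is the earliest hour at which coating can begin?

Deburring can start immediately at hour 0; it finishes at hour 3.
After deburring (finishes hour 3), CNC milling can start at hour 3 and finishes at hour 8.
Surface grinding cannot start until CNC milling (finishes hour 8); deburring (finishes hour 3). The controlling bound is hour 8, so surface grinding finishes at 8 + 2 = hour 10.
Coating waits on surface grinding (finishes hour 10); deburring (finishes hour 3). The latest of these is hour 10, which is the earliest coating can start.

10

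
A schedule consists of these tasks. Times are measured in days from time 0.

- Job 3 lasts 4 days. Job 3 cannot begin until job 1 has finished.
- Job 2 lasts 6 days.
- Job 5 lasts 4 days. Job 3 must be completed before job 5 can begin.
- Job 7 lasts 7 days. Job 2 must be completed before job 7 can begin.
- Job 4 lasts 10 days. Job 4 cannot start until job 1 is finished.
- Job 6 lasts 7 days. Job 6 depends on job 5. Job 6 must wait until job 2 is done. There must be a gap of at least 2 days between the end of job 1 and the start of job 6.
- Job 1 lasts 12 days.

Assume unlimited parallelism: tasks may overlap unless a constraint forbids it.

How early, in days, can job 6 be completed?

27

Job 2 can start immediately at day 0; it finishes at day 6.
Nothing blocks job 1, so it runs from day 0 to day 12.
After job 1 (finishes day 12), job 3 can start at day 12 and finishes at day 16.
Job 5 waits on job 3 (finishes day 16), so it starts at day 16 and finishes at 16 + 4 = day 20.
Job 6 has to wait for job 5 (finishes day 20); job 2 (finishes day 6); job 1 (finishes day 12, plus 2-day gap → day 14). The latest of these is day 20, so job 6 runs day 20 to 20 + 7 = day 27.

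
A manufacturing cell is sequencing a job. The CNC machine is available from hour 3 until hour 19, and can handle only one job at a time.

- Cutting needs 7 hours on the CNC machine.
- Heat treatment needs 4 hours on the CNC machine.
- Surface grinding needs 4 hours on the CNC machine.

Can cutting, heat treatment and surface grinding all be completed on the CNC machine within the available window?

The CNC machine window is 19 − 3 = 16 hours.
Running back to back, the jobs need 7 + 4 + 4 = 15 hours on the CNC machine.
Since 15 ≤ 16, they fit within the window.

Yes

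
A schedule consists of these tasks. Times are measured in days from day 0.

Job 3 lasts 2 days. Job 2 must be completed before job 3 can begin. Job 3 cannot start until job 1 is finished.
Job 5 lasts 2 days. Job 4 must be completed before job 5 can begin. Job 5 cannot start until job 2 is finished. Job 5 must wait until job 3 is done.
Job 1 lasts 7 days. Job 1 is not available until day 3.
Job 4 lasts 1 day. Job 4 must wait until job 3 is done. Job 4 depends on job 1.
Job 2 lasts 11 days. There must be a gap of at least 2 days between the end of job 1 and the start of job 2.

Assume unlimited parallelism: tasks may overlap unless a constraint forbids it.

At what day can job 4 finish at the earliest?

26

After its own release at day 3, job 1 can start at day 3 and finishes at day 10.
Job 2 waits on job 1 (finishes day 10, plus 2-day gap → day 12), so it starts at day 12 and finishes at 12 + 11 = day 23.
For job 3: job 2 (finishes day 23); job 1 (finishes day 10). Taking the maximum gives a start of day 23, and it finishes at 23 + 2 = day 25.
Job 4 needs all of job 3 (finishes day 25); job 1 (finishes day 10). That puts its earliest start at day 25; it finishes at 25 + 1 = day 26.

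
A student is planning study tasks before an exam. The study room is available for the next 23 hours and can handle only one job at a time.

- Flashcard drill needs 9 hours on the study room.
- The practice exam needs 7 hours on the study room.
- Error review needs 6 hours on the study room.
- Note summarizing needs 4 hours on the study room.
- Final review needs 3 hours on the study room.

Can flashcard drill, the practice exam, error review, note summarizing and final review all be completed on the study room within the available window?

No

Running back to back, the jobs need 9 + 7 + 6 + 4 + 3 = 29 hours on the study room.
Since 29 > 23, they cannot all fit.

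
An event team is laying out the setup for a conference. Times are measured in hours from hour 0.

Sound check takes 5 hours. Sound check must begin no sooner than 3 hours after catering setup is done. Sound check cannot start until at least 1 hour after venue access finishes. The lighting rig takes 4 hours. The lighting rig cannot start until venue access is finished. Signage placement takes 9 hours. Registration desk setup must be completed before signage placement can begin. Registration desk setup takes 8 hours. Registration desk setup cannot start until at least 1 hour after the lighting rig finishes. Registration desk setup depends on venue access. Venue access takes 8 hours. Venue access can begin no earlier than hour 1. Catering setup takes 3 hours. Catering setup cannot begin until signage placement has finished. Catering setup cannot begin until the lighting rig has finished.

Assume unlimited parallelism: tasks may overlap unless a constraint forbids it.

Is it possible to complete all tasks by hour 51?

Yes

After its own release at hour 1, venue access can start at hour 1 and finishes at hour 9.
After venue access (finishes hour 9), the lighting rig can start at hour 9 and finishes at hour 13.
Registration desk setup has to wait for the lighting rig (finishes hour 13, plus 1-hour gap → hour 14); venue access (finishes hour 9). The latest of these is hour 14, so registration desk setup runs hour 14 to 14 + 8 = hour 22.
Signage placement waits on registration desk setup (finishes hour 22), so it starts at hour 22 and finishes at 22 + 9 = hour 31.
Catering setup needs all of signage placement (finishes hour 31); the lighting rig (finishes hour 13). That puts its earliest start at hour 31; it finishes at 31 + 3 = hour 34.
Sound check needs all of catering setup (finishes hour 34, plus 3-hour gap → hour 37); venue access (finishes hour 9, plus 1-hour gap → hour 10). That puts its earliest start at hour 37; it finishes at 37 + 5 = hour 42.
Every task is finished by hour 42, which is no later than the deadline of 51, so the schedule is feasible.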